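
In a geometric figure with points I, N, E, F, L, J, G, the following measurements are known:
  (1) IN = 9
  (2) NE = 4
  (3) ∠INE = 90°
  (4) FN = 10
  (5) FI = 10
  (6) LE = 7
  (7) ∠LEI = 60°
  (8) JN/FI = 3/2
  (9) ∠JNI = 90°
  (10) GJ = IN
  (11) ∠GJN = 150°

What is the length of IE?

Step 1: By the law of cosines on triangle INE: IE² = 9² + 4² − 2·9·4·cos(90°) = 97, so IE = √97.

Therefore, the length of IE = √97.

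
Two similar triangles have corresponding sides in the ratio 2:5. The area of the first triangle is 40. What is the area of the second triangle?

The ratio of areas of similar triangles = (side ratio)^2.
Side ratio = 2:5, so area ratio = 4:25.
Area of the second triangle / Area of the first triangle = 25/4
Area of the second triangle = 40 * 25/4 = 250

250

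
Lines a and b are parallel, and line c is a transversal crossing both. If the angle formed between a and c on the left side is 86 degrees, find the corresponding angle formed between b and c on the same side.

When a transversal crosses parallel lines, angles in the same position at each intersection are called corresponding angles.
These are always equal, so the answer is 86 degrees.

86 degrees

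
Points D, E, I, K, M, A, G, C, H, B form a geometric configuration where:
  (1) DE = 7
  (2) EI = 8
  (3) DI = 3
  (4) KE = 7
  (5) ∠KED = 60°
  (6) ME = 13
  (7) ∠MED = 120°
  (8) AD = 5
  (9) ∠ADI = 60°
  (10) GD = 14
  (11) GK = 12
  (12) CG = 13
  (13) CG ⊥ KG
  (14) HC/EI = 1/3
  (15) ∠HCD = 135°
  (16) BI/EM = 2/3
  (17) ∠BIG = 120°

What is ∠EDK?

Step 1: By the law of cosines on triangle DEK: DK² = 7² + 7² − 2·7·7·cos(60°) = 49, so DK = 7.
Step 2: By the inverse law of cosines on triangle EDK: cos(∠EDK) = (7² + 7² − 7²) / (2·7·7) = 49/98 = 0.5, so ∠EDK = 60°.

Therefore, the measure of angle ∠EDK = 60°.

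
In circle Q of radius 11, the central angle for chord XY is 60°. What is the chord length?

Chord = 2(11) sin(30°) = 11

11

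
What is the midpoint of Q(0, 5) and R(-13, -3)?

The midpoint is the average of the coordinates:
x: (0 + -13)/2 = -13/2
y: (5 + -3)/2 = 1
Midpoint = (-13/2, 1)

(-13/2, 1)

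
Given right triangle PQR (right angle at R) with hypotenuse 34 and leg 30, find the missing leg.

QR = sqrt(34^2 - 30^2) = sqrt(256) = 16

16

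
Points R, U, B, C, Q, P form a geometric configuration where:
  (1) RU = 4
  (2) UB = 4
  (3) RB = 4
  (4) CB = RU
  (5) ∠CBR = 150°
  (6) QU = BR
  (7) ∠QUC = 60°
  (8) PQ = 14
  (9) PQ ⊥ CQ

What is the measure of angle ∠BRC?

From the given relations: CB = RU = 4.
Step 1: By the law of cosines on triangle RBC: RC² = 4² + 4² − 2·4·4·cos(150°) = 59.71, so RC ≈ 7.73.
Step 2: By the inverse law of cosines on triangle BRC: cos(∠BRC) = (4² + 7.73² − 4²) / (2·4·7.73) = 59.71/61.82 = 0.9659, so ∠BRC = 15°.

Therefore, the measure of angle ∠BRC = 15°.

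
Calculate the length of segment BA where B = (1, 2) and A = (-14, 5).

d = sqrt((-14 - 1)^2 + (5 - 2)^2)
d = sqrt(-15^2 + 3^2)
d = sqrt(225 + 9)
d = sqrt(234) = 3*sqrt(26)

3*sqrt(26)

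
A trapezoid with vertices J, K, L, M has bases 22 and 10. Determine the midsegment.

The midsegment of a trapezoid = (base1 + base2) / 2
midsegment = (22 + 10) / 2
midsegment = 32 / 2
midsegment = 16

16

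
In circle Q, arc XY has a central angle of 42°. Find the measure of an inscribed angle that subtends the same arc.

Inscribed angle = 42° / 2 = 21° (inscribed angle theorem).

21°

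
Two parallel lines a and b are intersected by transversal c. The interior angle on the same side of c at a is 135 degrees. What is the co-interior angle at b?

Co-interior (same-side interior) angles are between the parallel lines on the same side of the transversal.
Unlike corresponding or alternate interior angles, they are supplementary rather than equal.
So the angle = 180 - 135 = 45 degrees.

45 degrees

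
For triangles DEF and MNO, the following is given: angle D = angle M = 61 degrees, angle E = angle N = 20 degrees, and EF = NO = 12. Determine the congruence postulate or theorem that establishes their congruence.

The given information provides:
angle D = angle M = 61 degrees, angle E = angle N = 20 degrees, and EF = NO = 12
This matches the AAS congruence theorem.
Two pairs of corresponding angles and a non-included side are equal (Angle-Angle-Side).

AAS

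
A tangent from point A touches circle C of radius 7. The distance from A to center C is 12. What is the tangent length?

Let T be the point of tangency. Then CT ⊥ AT (radius ⊥ tangent).
In right triangle CTA: CA² = CT² + AT²
12² = 7² + AT²
AT² = 95, AT = sqrt(95)

sqrt(95)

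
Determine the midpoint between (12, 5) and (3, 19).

The midpoint is the average of the coordinates:
x: (12 + 3)/2 = 15/2
y: (5 + 19)/2 = 12
Midpoint = (15/2, 12)

(15/2, 12)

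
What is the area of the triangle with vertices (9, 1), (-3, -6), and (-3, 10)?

Shoelace: Area = (1/2)|9(-6-10) + -3(10-1) + -3(1--6)| = (1/2)(192) = 96

96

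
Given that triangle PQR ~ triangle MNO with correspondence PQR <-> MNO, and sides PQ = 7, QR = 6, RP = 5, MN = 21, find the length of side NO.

k = 21/7 = 3. NO = 3 * 6 = 18.

18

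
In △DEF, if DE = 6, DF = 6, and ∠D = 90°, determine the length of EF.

The included angle is 90°, so the triangle is right-angled at D. The opposite side EF is the hypotenuse.
By the Pythagorean theorem: EF = sqrt(6^2 + 6^2) = sqrt(72) = 6*sqrt(2).

6*sqrt(2)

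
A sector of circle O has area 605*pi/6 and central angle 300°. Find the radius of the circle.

The sector covers 300°/360° = 5/6 of the full circle.
Full circle area = 605*pi/6 / 5/6 = 121*pi.
Since full area = πr², we get r² = 121*pi/π = 121, so r = 11.

11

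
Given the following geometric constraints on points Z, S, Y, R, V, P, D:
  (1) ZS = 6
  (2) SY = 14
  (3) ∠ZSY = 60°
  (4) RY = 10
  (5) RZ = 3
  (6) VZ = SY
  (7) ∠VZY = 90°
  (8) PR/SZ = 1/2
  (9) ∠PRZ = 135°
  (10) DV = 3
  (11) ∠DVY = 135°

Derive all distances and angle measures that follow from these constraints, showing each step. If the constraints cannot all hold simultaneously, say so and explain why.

The constraints are consistent.

From the given relations:
  VZ = SY = 14
  PR = 1/2·SZ = 1/2·6 = 3

Step 1: From ZS = 6, SY = 14, and ∠ZSY = 60°, by the law of cosines:
  ZY² = ZS² + SY² - 2·ZS·SY·cos(60°) = 36 + 196 - 84 = 148
  ZY = 2·√37

Step 2: From ZR = 3, RP = 3, and ∠ZRP = 135°, by the law of cosines:
  ZP² = ZR² + RP² - 2·ZR·RP·cos(135°) = 9 + 9 + 12.73 = 30.73
  ZP ≈ 5.54

Step 3: From YZ = 2·√37, ZV = 14, and ∠YZV = 90°, by the law of cosines:
  YV² = YZ² + ZV² - 2·YZ·ZV·cos(90°) = 148 + 196 - 0 = 344
  YV = 2·√86

Step 4: From ZP = 5.54, ZR = 3, PR = 3, by the inverse law of cosines:
  cos(∠PZR) = (ZP² + ZR² - PR²) / (2·ZP·ZR)
  ∠PZR = 22.5°

Step 5: From ZR = 3, ZY = 2·√37, RY = 10, by the inverse law of cosines:
  cos(∠RZY) = (ZR² + ZY² - RY²) / (2·ZR·ZY)
  ∠RZY = 38.66°

Step 6: From ZS = 6, ZY = 2·√37, SY = 14, by the inverse law of cosines:
  cos(∠SZY) = (ZS² + ZY² - SY²) / (2·ZS·ZY)
  ∠SZY = 94.72°

Step 7: From YR = 10, YZ = 2·√37, RZ = 3, by the inverse law of cosines:
  cos(∠RYZ) = (YR² + YZ² - RZ²) / (2·YR·YZ)
  ∠RYZ = 10.8°

Step 8: From YS = 14, YZ = 2·√37, SZ = 6, by the inverse law of cosines:
  cos(∠SYZ) = (YS² + YZ² - SZ²) / (2·YS·YZ)
  ∠SYZ = 25.28°

Step 9: From RY = 10, RZ = 3, YZ = 2·√37, by the inverse law of cosines:
  cos(∠YRZ) = (RY² + RZ² - YZ²) / (2·RY·RZ)
  ∠YRZ = 130.54°

Step 10: From PR = 3, PZ = 5.54, RZ = 3, by the inverse law of cosines:
  cos(∠RPZ) = (PR² + PZ² - RZ²) / (2·PR·PZ)
  ∠RPZ = 22.5°

Step 11: From YV = 2·√86, VD = 3, and ∠YVD = 135°, by the law of cosines:
  YD² = YV² + VD² - 2·YV·VD·cos(135°) = 344 + 9 + 78.69 = 431.7
  YD ≈ 20.78

Step 12: From YV = 2·√86, YZ = 2·√37, VZ = 14, by the inverse law of cosines:
  cos(∠VYZ) = (YV² + YZ² - VZ²) / (2·YV·YZ)
  ∠VYZ = 49.01°

Step 13: From VY = 2·√86, VZ = 14, YZ = 2·√37, by the inverse law of cosines:
  cos(∠YVZ) = (VY² + VZ² - YZ²) / (2·VY·VZ)
  ∠YVZ = 40.99°

Step 14: From YD = 20.78, YV = 2·√86, DV = 3, by the inverse law of cosines:
  cos(∠DYV) = (YD² + YV² - DV²) / (2·YD·YV)
  ∠DYV = 5.86°

Step 15: From DV = 3, DY = 20.78, VY = 2·√86, by the inverse law of cosines:
  cos(∠VDY) = (DV² + DY² - VY²) / (2·DV·DY)
  ∠VDY = 39.14°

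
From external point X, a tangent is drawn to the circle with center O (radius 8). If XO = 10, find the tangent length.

tangent = √(d² - r²) = √(10² - 8²) = √(100 - 64) = √36 = 6

6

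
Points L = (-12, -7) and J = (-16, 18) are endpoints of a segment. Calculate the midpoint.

The midpoint is the point halfway along the segment.
Move half the horizontal distance: -12 + (-16 - -12)/2 = -12 + -4/2 = -14
Move half the vertical distance: -7 + (18 - -7)/2 = -7 + 25/2 = 11/2
Midpoint = (-14, 11/2)

(-14, 11/2)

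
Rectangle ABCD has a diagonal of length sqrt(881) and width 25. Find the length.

Using the Pythagorean theorem: d^2 = a^2 + b^2
b^2 = d^2 - a^2
b^2 = 881 - 625
b^2 = 256
b = sqrt(256) = 16

16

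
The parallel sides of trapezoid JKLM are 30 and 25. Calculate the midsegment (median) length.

The midsegment of a trapezoid = (base1 + base2) / 2
midsegment = (30 + 25) / 2
midsegment = 55 / 2
midsegment = 55/2

55/2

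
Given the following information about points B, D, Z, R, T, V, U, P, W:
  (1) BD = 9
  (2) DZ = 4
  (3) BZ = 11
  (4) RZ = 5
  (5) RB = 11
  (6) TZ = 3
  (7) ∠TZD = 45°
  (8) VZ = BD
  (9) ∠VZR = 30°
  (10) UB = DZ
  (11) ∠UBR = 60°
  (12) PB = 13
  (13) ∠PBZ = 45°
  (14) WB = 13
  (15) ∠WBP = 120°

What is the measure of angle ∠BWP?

Step 1: By the law of cosines on triangle WBP: WP² = 13² + 13² − 2·13·13·cos(120°) = 507, so WP = 13·√3.
Step 2: By the inverse law of cosines on triangle BWP: cos(∠BWP) = (13² + (13·√3)² − 13²) / (2·13·13·√3) = 507/585.43 = 0.866, so ∠BWP = 30°.

Therefore, the measure of angle ∠BWP = 30°.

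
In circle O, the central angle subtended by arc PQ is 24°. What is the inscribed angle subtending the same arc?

Inscribed angle = 24° / 2 = 12° (inscribed angle theorem).

12°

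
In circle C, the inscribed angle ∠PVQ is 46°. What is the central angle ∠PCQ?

Central angle = 2 × 46° = 92° (inscribed angle theorem).

92°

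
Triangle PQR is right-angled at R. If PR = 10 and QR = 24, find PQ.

In a right triangle, the square of the hypotenuse equals the sum of the squares of the two legs.
The legs are 10 and 24, so the hypotenuse = sqrt(100 + 576) = sqrt(676) = 26.

26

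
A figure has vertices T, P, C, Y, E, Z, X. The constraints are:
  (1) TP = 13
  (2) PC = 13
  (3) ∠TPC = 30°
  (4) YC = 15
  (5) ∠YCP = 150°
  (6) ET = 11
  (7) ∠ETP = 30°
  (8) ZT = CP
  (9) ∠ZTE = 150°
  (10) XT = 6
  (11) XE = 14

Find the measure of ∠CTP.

Step 1: By the law of cosines on triangle TPC: TC² = 13² + 13² − 2·13·13·cos(30°) = 45.28, so TC ≈ 6.73.
Step 2: By the inverse law of cosines on triangle CTP: cos(∠CTP) = (6.73² + 13² − 13²) / (2·6.73·13) = 45.28/174.96 = 0.2588, so ∠CTP = 75°.

Therefore, the measure of angle ∠CTP = 75°.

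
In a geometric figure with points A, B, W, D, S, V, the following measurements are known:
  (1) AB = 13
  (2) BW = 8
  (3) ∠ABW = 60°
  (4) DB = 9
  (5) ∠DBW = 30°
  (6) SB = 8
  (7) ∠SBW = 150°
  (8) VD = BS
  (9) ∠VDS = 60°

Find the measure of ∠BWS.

Step 1: By the law of cosines on triangle WBS: WS² = 8² + 8² − 2·8·8·cos(150°) = 238.85, so WS ≈ 15.45.
Step 2: By the inverse law of cosines on triangle BWS: cos(∠BWS) = (8² + 15.45² − 8²) / (2·8·15.45) = 238.85/247.28 = 0.9659, so ∠BWS = 15°.

Therefore, the measure of angle ∠BWS = 15°.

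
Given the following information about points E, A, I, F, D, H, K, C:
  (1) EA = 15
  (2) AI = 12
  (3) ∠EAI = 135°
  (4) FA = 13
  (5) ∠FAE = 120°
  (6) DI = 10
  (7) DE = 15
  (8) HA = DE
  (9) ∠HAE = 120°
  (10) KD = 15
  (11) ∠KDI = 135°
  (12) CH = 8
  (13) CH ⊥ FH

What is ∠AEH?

From the given relations: HA = DE = 15.
Step 1: By the law of cosines on triangle EAH: EH² = 15² + 15² − 2·15·15·cos(120°) = 675, so EH = 15·√3.
Step 2: By the inverse law of cosines on triangle AEH: cos(∠AEH) = (15² + (15·√3)² − 15²) / (2·15·15·√3) = 675/779.42 = 0.866, so ∠AEH = 30°.

Therefore, the measure of angle ∠AEH = 30°.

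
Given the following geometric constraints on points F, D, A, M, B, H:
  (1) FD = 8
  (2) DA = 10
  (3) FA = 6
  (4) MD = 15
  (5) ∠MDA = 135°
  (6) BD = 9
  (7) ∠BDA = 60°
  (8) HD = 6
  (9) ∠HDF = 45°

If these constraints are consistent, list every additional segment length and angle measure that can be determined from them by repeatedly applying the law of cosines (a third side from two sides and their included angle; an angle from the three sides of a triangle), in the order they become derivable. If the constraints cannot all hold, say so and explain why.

The constraints are consistent. Derivable facts, in order:
After 1 step:
- AB = √91
- AM ≈ 23.18
- FH ≈ 5.67
- ∠ADF = 36.87°
- ∠AFD = 90°
- ∠DAF = 53.13°
After 2 steps:
- ∠ABD = 65.21°
- ∠AMD = 17.76°
- ∠BAD = 54.79°
- ∠DAM = 27.24°
- ∠DFH = 48.47°
- ∠DHF = 86.53°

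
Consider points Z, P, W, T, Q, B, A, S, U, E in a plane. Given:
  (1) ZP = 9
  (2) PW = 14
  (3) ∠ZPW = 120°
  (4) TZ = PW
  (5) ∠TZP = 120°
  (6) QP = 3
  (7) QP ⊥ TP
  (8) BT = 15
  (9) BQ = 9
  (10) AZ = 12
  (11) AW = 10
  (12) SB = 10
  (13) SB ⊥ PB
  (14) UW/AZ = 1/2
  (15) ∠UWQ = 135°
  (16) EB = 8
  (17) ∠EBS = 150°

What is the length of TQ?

From the given relations: TZ = PW = 14.
Step 1: By the law of cosines on triangle PZT: PT² = 9² + 14² − 2·9·14·cos(120°) = 403, so PT ≈ 20.07.
Step 2: By the law of cosines on triangle TPQ: TQ² = 20.07² + 3² − 2·20.07·3·cos(90°) = 412, so TQ = 2·√103.

Therefore, the length of TQ = 2·√103.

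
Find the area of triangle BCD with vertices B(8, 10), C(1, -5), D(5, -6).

Shoelace: Area = (1/2)|8(-5--6) + 1(-6-10) + 5(10--5)| = (1/2)(67) = 67/2

67/2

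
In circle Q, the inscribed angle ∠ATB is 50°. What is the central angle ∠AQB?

The inscribed angle theorem states that a central angle is always twice any inscribed angle that subtends the same arc.
Since the inscribed angle is 50°, the central angle = 2 × 50° = 100°.

100°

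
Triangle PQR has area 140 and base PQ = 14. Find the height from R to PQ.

Rearranging the area formula Area = (1/2) * base * height:
height = 2 * Area / base = 2 * 140 / 14 = 20.

20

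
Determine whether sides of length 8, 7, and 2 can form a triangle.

Sort the sides: 2, 7, 8.
It suffices to check that the sum of the two smallest exceeds the largest:
2 + 7 = 9 > 8. ✓
Yes, a valid triangle can be formed.

Yes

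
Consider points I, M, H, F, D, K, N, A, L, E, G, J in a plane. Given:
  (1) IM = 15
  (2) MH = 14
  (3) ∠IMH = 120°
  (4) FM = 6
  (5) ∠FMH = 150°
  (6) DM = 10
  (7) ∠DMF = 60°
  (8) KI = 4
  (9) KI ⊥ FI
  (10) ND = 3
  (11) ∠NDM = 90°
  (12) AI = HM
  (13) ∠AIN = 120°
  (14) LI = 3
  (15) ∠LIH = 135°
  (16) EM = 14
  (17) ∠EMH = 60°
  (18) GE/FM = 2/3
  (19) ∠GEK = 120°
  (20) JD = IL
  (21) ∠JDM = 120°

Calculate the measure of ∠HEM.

Step 1: By the law of cosines on triangle EMH: EH² = 14² + 14² − 2·14·14·cos(60°) = 196, so EH = 14.
Step 2: By the inverse law of cosines on triangle HEM: cos(∠HEM) = (14² + 14² − 14²) / (2·14·14) = 196/392 = 0.5, so ∠HEM = 60°.

Therefore, the measure of angle ∠HEM = 60°.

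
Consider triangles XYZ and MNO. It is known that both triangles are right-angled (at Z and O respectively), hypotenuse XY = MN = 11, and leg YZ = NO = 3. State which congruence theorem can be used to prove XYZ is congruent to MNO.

The given information matches HL: The hypotenuse and one leg of two right triangles are equal (Hypotenuse-Leg).

HL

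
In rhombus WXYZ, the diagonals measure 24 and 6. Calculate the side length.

In a rhombus, the diagonals bisect each other perpendicularly, creating four congruent right triangles.
Each triangle has legs 12 (half of 24) and 3 (half of 6).
The hypotenuse of each right triangle is a side of the rhombus:
side = sqrt(12^2 + 3^2) = sqrt(153) = 3*sqrt(17)

3*sqrt(17)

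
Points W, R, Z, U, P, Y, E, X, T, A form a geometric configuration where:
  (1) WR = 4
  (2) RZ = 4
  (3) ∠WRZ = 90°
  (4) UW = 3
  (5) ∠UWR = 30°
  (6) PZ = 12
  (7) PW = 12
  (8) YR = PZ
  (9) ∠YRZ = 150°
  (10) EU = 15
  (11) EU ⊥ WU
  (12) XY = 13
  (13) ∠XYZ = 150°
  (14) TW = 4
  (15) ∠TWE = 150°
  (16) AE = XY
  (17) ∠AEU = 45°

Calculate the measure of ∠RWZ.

Step 1: By the law of cosines on triangle WRZ: WZ² = 4² + 4² − 2·4·4·cos(90°) = 32, so WZ = 4·√2.
Step 2: By the inverse law of cosines on triangle RWZ: cos(∠RWZ) = (4² + (4·√2)² − 4²) / (2·4·4·√2) = 32/45.25 = 0.7071, so ∠RWZ = 45°.

Therefore, the measure of angle ∠RWZ = 45°.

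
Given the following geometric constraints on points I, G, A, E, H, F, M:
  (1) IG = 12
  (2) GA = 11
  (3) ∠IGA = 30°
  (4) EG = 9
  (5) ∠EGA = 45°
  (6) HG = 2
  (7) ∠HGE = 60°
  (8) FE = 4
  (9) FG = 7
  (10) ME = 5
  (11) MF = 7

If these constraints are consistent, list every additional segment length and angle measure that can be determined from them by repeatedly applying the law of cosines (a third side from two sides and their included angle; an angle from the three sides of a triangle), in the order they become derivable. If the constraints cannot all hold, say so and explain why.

The constraints are consistent. Derivable facts, in order:
After 1 step:
- AE ≈ 7.87
- EH = √67
- IA ≈ 6.03
- ∠EFG = 106.6°
- ∠EFM = 44.42°
- ∠EGF = 25.21°
- ∠EMF = 34.05°
- ∠FEG = 48.19°
- ∠FEM = 101.54°
After 2 steps:
- ∠AEG = 81.07°
- ∠AIG = 65.78°
- ∠EAG = 53.93°
- ∠EHG = 107.78°
- ∠GAI = 84.22°
- ∠GEH = 12.22°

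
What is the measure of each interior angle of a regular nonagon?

Each interior angle of a regular n-gon is (n - 2) * 180 / n.
For n = 9: (9 - 2) * 180 / 9 = 1260/9 = 140 degrees.

140 degrees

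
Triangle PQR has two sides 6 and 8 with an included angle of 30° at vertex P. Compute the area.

Area = (1/2)(6)(8) sin(30°) = (1/2)(6)(8)(1/2) = 12

12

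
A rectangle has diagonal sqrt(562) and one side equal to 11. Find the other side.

b = sqrt(d^2 - a^2) = sqrt(562 - 121) = sqrt(441) = 21

21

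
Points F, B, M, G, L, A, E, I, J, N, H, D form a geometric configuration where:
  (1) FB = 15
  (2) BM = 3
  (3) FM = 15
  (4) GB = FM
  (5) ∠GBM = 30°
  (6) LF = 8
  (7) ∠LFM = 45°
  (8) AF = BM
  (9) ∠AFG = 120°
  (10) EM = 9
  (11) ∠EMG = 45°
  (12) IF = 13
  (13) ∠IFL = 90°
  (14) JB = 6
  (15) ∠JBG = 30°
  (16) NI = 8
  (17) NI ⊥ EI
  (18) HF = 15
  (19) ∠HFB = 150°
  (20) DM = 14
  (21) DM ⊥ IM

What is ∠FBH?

Step 1: By the law of cosines on triangle BFH: BH² = 15² + 15² − 2·15·15·cos(150°) = 839.71, so BH ≈ 28.98.
Step 2: By the inverse law of cosines on triangle FBH: cos(∠FBH) = (15² + 28.98² − 15²) / (2·15·28.98) = 839.71/869.33 = 0.9659, so ∠FBH = 15°.

Therefore, the measure of angle ∠FBH = 15°.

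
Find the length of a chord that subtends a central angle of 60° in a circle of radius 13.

Chord length = 2r sin(θ/2)
= 2 × 13 × sin(60°/2)
= 2 × 13 × sin(30°)
= 13

13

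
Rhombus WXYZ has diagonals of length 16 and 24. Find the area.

The diagonals of a rhombus divide it into four right triangles.
Each triangle has legs 16/ 2 = 8 and 24/2 = 12, so each has area (1/2)*8*12 = 48.
Four such triangles give total area = (d1 * d2) / 2 = 192.

192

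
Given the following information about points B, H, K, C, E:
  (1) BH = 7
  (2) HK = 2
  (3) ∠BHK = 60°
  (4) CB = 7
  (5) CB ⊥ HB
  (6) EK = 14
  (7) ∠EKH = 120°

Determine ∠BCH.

Step 1: By the law of cosines on triangle CBH: CH² = 7² + 7² − 2·7·7·cos(90°) = 98, so CH = 7·√2.
Step 2: By the inverse law of cosines on triangle BCH: cos(∠BCH) = (7² + (7·√2)² − 7²) / (2·7·7·√2) = 98/138.59 = 0.7071, so ∠BCH = 45°.

Therefore, the measure of angle ∠BCH = 45°.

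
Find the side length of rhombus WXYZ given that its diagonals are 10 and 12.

The diagonals of a rhombus bisect each other at right angles.
Half-diagonals: 10/2 = 5 and 12/2 = 6
side = sqrt(5^2 + 6^2)
side = sqrt(25 + 36)
side = sqrt(61)

sqrt(61)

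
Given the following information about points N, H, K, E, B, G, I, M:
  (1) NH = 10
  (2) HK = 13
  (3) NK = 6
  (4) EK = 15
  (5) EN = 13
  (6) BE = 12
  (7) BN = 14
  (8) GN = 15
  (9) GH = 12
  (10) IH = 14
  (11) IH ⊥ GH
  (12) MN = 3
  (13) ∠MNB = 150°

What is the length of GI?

Step 1: By the law of cosines on triangle GHI: GI² = 12² + 14² − 2·12·14·cos(90°) = 340, so GI = 2·√85.

Therefore, the length of GI = 2·√85.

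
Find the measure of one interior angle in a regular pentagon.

Each interior angle of a regular n-gon is (n - 2) * 180 / n.
For n = 5: (5 - 2) * 180 / 5 = 540/5 = 108 degrees.

108 degrees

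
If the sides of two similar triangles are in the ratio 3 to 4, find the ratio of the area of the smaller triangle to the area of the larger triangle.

The ratio of areas of similar triangles equals the square of the side ratio.
Side ratio = 3:4
Area ratio = (3/4)^2 = 9/16 = 9:16

9:16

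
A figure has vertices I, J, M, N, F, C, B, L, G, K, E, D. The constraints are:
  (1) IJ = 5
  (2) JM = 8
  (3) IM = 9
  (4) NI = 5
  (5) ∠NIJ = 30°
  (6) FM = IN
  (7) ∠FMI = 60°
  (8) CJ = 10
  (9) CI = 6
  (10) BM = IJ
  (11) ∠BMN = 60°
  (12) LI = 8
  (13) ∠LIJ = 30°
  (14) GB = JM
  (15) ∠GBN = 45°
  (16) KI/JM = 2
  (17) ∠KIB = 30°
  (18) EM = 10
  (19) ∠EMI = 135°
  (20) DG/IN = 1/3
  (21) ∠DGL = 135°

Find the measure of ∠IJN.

Step 1: By the law of cosines on triangle JIN: JN² = 5² + 5² − 2·5·5·cos(30°) = 6.7, so JN ≈ 2.59.
Step 2: By the inverse law of cosines on triangle IJN: cos(∠IJN) = (5² + 2.59² − 5²) / (2·5·2.59) = 6.7/25.88 = 0.2588, so ∠IJN = 75°.

Therefore, the measure of angle ∠IJN = 75°.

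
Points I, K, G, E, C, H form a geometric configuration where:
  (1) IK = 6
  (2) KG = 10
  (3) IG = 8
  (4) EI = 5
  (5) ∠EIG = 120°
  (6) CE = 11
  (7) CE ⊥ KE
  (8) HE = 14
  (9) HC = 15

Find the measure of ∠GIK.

Step 1: By the inverse law of cosines on triangle GIK: cos(∠GIK) = (8² + 6² − 10²) / (2·8·6) = 0/96 = 0, so ∠GIK = 90°.

Therefore, the measure of angle ∠GIK = 90°.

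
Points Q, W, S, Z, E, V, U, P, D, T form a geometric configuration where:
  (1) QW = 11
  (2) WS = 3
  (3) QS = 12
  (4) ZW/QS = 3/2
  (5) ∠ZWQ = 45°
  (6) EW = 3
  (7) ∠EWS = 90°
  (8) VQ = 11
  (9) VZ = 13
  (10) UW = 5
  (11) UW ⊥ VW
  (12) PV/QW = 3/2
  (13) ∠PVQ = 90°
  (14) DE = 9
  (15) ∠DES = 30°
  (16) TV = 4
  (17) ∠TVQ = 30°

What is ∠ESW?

Step 1: By the law of cosines on triangle SWE: SE² = 3² + 3² − 2·3·3·cos(90°) = 18, so SE = 3·√2.
Step 2: By the inverse law of cosines on triangle ESW: cos(∠ESW) = ((3·√2)² + 3² − 3²) / (2·3·√2·3) = 18/25.46 = 0.7071, so ∠ESW = 45°.

Therefore, the measure of angle ∠ESW = 45°.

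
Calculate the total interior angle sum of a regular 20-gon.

The sum of interior angles of an n-sided polygon is (n - 2) * 180.
For n = 20: (20 - 2) * 180 = 18 * 180 = 3240 degrees.

3240 degrees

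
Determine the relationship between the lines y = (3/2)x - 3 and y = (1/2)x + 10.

Slope of line 1: m1 = 3/2
Slope of line 2: m2 = 1/2
m1 != m2 and m1*m2 = 3/4 != -1. Neither.

Neither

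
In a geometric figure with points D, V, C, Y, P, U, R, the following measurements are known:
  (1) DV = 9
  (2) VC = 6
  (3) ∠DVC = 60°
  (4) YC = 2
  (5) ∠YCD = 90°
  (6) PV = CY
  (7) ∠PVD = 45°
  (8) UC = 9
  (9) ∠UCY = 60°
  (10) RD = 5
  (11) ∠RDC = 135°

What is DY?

Step 1: By the law of cosines on triangle CVD: CD² = 6² + 9² − 2·6·9·cos(60°) = 63, so CD = 3·√7.
Step 2: By the law of cosines on triangle DCY: DY² = (3·√7)² + 2² − 2·3·√7·2·cos(90°) = 67, so DY = √67.

Therefore, the length of DY = √67.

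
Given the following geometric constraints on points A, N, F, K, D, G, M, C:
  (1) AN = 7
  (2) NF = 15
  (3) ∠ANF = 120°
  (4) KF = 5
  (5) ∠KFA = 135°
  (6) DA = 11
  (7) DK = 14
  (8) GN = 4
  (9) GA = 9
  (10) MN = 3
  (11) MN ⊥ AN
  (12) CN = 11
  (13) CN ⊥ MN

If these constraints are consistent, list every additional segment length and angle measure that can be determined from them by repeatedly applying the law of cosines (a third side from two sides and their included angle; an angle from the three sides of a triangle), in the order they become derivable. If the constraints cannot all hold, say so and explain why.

The constraints are consistent. Derivable facts, in order:
After 1 step:
- AF ≈ 19.47
- AM = √58
- MC = √130
- ∠AGN = 48.19°
- ∠ANG = 106.6°
- ∠GAN = 25.21°
After 2 steps:
- AK ≈ 23.27
- ∠AFN = 18.14°
- ∠AMN = 66.8°
- ∠CMN = 74.74°
- ∠FAN = 41.86°
- ∠MAN = 23.2°
- ∠MCN = 15.26°
After 3 steps:
- ∠ADK = 136.84°
- ∠AKD = 18.86°
- ∠AKF = 36.26°
- ∠DAK = 24.3°
- ∠FAK = 8.74°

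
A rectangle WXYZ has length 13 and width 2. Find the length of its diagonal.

Using the Pythagorean theorem:
d² = 13² + 2² = 169 + 4 = 173
d = sqrt(173)

sqrt(173)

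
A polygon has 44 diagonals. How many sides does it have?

Using d = n(n - 3)/2, we solve 44 = n(n - 3)/2.
So n(n - 3) = 88.
Testing n = 11: 11 * 8 = 88 = 88. Correct.
The polygon has 11 sides.

11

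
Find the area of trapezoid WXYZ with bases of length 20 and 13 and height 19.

Area = (20 + 13) * 19 / 2 = 627 / 2 = 627/2

627/2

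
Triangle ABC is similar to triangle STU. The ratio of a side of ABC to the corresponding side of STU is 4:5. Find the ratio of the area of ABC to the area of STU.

The ratio of areas of similar triangles equals the square of the side ratio.
Side ratio = 4:5
Area ratio = (4/5)^2 = 16/25 = 16:25

16:25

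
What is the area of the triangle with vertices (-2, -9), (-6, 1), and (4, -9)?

Using the Shoelace formula for a triangle:
Area = (1/2)|x0(y1 - y2) + x1(y2 - y0) + x2(y0 - y1)|
Area = (1/2)|-2(1 - -9) + -6(-9 - -9) + 4(-9 - 1)|
Area = (1/2)|-20 + 0 + -40|
Area = (1/2)|-60|
Area = (1/2)(60)
Area = 30

30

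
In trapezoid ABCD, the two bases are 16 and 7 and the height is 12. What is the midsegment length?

The midsegment of a trapezoid = (base1 + base2) / 2
midsegment = (16 + 7) / 2
midsegment = 23 / 2
midsegment = 23/2

23/2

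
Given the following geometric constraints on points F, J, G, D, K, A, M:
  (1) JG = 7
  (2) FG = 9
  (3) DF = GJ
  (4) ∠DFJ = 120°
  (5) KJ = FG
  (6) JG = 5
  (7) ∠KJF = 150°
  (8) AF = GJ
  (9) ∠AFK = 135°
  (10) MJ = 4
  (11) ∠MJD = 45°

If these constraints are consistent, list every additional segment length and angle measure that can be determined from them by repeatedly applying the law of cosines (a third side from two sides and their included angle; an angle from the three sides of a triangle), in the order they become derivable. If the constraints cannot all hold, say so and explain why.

These constraints are not satisfiable: (1) JG = 7 and (6) JG = 5 assign two different lengths to the same segment. No planar figure meets all of them, so nothing further can be derived.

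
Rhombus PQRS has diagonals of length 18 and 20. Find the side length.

The diagonals of a rhombus bisect each other at right angles.
Half-diagonals: 18/2 = 9 and 20/2 = 10
side = sqrt(9^2 + 10^2)
side = sqrt(81 + 100)
side = sqrt(181)

sqrt(181)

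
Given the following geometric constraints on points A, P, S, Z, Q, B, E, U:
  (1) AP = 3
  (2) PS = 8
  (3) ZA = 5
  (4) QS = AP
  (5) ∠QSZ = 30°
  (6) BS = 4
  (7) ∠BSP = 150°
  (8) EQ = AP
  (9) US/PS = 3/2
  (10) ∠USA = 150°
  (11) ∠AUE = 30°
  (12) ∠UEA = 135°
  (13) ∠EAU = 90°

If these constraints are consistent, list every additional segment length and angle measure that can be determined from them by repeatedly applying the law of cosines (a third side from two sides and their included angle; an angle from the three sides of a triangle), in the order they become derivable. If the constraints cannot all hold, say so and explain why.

These constraints are not satisfiable: (11), (12) and (13) are the three interior angles of triangle AUE, which must sum to 180°, but 30° + 135° + 90° = 255°. No planar figure meets all of them, so nothing further can be derived.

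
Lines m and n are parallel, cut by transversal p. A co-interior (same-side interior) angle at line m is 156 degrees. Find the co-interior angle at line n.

Co-interior (same-side interior) angles are between the parallel lines on the same side of the transversal.
Unlike corresponding or alternate interior angles, they are supplementary rather than equal.
So the angle = 180 - 156 = 24 degrees.

24 degrees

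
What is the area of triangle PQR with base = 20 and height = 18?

A triangle's area is half the area of a rectangle with the same base and height.
Area = (1/2) * 20 * 18 = 180.

180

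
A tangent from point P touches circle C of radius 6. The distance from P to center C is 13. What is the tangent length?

The tangent, radius, and line from the external point to the center form a right triangle.
The right angle is where the tangent meets the radius.
By the Pythagorean theorem: tangent² + 6² = 13²
tangent² = 169 - 36 = 133
tangent = sqrt(133)

sqrt(133)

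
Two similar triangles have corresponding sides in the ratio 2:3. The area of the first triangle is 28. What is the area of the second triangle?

The ratio of areas of similar triangles = (side ratio)^2.
Side ratio = 2:3, so area ratio = 4:9.
Area of the second triangle / Area of the first triangle = 9/4
Area of the second triangle = 28 * 9/4 = 63

63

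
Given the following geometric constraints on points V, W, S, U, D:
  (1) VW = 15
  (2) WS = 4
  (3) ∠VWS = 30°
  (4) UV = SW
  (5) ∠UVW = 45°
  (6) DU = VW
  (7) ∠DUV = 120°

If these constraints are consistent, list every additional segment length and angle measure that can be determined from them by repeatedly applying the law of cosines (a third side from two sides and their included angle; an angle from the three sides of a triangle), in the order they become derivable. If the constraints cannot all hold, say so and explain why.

The constraints are consistent. Derivable facts, in order:
After 1 step:
- VD ≈ 17.35
- VS ≈ 11.71
- WU ≈ 12.5
After 2 steps:
- ∠DVU = 48.48°
- ∠SVW = 9.84°
- ∠UDV = 11.52°
- ∠UWV = 13.08°
- ∠VSW = 140.16°
- ∠VUW = 121.92°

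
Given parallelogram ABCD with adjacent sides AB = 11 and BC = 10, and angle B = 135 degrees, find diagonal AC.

Law of cosines: d^2 = 11^2 + 10^2 - 2(11)(10)cos(135°) = 110*sqrt(2) + 221, so d = sqrt(110*sqrt(2) + 221).

sqrt(110*sqrt(2) + 221)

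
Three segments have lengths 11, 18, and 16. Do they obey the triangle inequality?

Check all three triangle inequalities:
11 + 18 = 29 > 16 ✓
11 + 16 = 27 > 18 ✓
18 + 16 = 34 > 11 ✓
All conditions hold, so these sides form a valid triangle.

Yes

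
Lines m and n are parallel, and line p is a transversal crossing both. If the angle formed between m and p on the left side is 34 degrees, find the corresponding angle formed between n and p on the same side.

Corresponding angles formed by parallel lines and a transversal are equal.
The given angle is 34 degrees.
The corresponding angle = 34 degrees.

34 degrees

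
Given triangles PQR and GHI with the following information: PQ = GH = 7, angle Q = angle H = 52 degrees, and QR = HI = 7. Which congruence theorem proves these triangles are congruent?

The given information matches SAS: Two pairs of corresponding sides and the included angle are equal (Side-Angle-Side).

SAS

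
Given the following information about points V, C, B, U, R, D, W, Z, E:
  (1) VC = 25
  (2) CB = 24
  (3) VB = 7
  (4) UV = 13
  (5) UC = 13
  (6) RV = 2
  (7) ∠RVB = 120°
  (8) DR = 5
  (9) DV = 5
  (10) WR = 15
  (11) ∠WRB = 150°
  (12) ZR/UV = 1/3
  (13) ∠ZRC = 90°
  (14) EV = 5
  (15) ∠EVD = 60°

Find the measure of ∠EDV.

Step 1: By the law of cosines on triangle DVE: DE² = 5² + 5² − 2·5·5·cos(60°) = 25, so DE = 5.
Step 2: By the inverse law of cosines on triangle EDV: cos(∠EDV) = (5² + 5² − 5²) / (2·5·5) = 25/50 = 0.5, so ∠EDV = 60°.

Therefore, the measure of angle ∠EDV = 60°.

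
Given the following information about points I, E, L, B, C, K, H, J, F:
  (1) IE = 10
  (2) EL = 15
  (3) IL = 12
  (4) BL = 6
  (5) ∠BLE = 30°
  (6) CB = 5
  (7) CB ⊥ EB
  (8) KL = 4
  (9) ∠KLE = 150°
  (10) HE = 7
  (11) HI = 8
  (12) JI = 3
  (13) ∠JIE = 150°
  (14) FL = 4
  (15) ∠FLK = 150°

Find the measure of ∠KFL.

Step 1: By the law of cosines on triangle FLK: FK² = 4² + 4² − 2·4·4·cos(150°) = 59.71, so FK ≈ 7.73.
Step 2: By the inverse law of cosines on triangle KFL: cos(∠KFL) = (7.73² + 4² − 4²) / (2·7.73·4) = 59.71/61.82 = 0.9659, so ∠KFL = 15°.

Therefore, the measure of angle ∠KFL = 15°.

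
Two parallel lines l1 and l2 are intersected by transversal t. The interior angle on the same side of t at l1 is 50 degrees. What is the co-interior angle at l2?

Co-interior angles (same-side interior) formed by parallel lines and a transversal are supplementary (sum to 180 degrees).
The given angle is 50 degrees.
The co-interior angle = 180 - 50 = 130 degrees.

130 degrees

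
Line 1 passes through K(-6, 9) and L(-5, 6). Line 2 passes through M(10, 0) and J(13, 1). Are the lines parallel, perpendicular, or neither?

Slope of line 1: m1 = (6 - 9)/(-5 - -6) = -3/1 = -3
Slope of line 2: m2 = (1 - 0)/(13 - 10) = 1/3 = 1/3
m1 * m2 = -1, so perpendicular.

Perpendicular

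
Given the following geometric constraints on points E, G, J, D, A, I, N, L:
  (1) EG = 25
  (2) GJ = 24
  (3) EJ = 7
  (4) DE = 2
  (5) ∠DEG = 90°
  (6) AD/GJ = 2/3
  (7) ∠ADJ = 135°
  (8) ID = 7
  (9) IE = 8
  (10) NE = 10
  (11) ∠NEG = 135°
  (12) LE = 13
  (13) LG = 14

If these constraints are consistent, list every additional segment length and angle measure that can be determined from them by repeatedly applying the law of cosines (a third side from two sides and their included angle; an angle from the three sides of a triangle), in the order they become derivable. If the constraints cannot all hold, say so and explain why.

The constraints are consistent. Derivable facts, in order:
After 1 step:
- GD ≈ 25.08
- GN ≈ 32.84
- ∠DEI = 53.58°
- ∠DIE = 13.29°
- ∠EDI = 113.13°
- ∠EGJ = 16.26°
- ∠EGL = 21.34°
- ∠EJG = 90°
- ∠ELG = 135.58°
- ∠GEJ = 73.74°
- ∠GEL = 23.07°
After 2 steps:
- ∠DGE = 4.57°
- ∠EDG = 85.43°
- ∠EGN = 12.43°
- ∠ENG = 32.57°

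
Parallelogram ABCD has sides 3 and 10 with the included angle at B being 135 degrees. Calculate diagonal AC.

Law of cosines: d^2 = 3^2 + 10^2 - 2(3)(10)cos(135°) = 30*sqrt(2) + 109, so d = sqrt(30*sqrt(2) + 109).

sqrt(30*sqrt(2) + 109)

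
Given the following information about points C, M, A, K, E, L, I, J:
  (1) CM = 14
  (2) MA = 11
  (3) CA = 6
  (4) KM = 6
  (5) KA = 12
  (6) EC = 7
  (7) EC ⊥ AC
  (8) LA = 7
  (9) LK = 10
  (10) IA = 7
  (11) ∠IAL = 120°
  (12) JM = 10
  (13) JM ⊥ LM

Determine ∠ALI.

Step 1: By the law of cosines on triangle LAI: LI² = 7² + 7² − 2·7·7·cos(120°) = 147, so LI = 7·√3.
Step 2: By the inverse law of cosines on triangle ALI: cos(∠ALI) = (7² + (7·√3)² − 7²) / (2·7·7·√3) = 147/169.74 = 0.866, so ∠ALI = 30°.

Therefore, the measure of angle ∠ALI = 30°.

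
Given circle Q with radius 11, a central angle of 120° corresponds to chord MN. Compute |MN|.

Chord = 2(11) sin(60°) = 11*sqrt(3)

11*sqrt(3)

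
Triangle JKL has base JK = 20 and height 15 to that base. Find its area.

Area = (1/2)(20)(15) = 150

150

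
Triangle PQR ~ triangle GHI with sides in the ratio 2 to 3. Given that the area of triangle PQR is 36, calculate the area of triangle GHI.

The ratio of areas of similar triangles = (side ratio)^2.
Side ratio = 2:3, so area ratio = 4:9.
Area of GHI / Area of PQR = 9/4
Area of GHI = 36 * 9/4 = 81

81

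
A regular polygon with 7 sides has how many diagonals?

Total line segments between 7 vertices = C(7,2) = 21.
Subtract the 7 sides: 21 - 7 = 14 diagonals.

14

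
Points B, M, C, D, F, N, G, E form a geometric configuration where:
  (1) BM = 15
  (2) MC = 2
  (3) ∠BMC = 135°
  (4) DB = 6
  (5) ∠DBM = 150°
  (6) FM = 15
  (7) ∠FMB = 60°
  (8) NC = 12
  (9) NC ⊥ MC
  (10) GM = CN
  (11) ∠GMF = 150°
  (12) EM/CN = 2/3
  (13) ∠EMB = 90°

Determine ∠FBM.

Step 1: By the law of cosines on triangle BMF: BF² = 15² + 15² − 2·15·15·cos(60°) = 225, so BF = 15.
Step 2: By the inverse law of cosines on triangle FBM: cos(∠FBM) = (15² + 15² − 15²) / (2·15·15) = 225/450 = 0.5, so ∠FBM = 60°.

Therefore, the measure of angle ∠FBM = 60°.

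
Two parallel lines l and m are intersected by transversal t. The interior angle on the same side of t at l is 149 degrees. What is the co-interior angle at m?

Co-interior angles (same-side interior) formed by parallel lines and a transversal are supplementary (sum to 180 degrees).
The given angle is 149 degrees.
The co-interior angle = 180 - 149 = 31 degrees.

31 degrees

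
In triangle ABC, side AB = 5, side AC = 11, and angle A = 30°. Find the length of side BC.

Law of cosines: BC^2 = 5^2 + 11^2 - 2(5)(11)cos(30°) = 146 - 55*sqrt(3), so BC = sqrt(146 - 55*sqrt(3)).

sqrt(146 - 55*sqrt(3))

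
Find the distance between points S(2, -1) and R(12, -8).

The horizontal distance is |12 - 2| = 10 and the vertical distance is |-8 - -1| = 7.
By the Pythagorean theorem, d = sqrt(10^2 + 7^2) = sqrt(149).

sqrt(149)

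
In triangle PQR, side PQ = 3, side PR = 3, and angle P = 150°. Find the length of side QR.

By the law of cosines: QR^2 = PQ^2 + PR^2 - 2*PQ*PR*cos(P)
QR^2 = 3^2 + 3^2 - 2*3*3*cos(150°)
QR^2 = 9 + 9 - 18*(-sqrt(3)/2)
QR^2 = 9*sqrt(3) + 18
QR = 3*sqrt(sqrt(3) + 2)

3*sqrt(sqrt(3) + 2)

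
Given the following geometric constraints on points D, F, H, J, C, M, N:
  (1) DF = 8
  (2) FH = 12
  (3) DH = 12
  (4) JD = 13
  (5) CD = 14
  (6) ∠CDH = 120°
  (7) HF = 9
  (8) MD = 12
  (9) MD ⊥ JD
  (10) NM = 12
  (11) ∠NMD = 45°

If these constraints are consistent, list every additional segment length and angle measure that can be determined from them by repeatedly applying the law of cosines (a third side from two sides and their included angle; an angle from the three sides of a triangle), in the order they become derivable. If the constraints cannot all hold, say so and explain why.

These constraints are not satisfiable: (2) FH = 12 and (7) HF = 9 assign two different lengths to the same segment. No planar figure meets all of them, so nothing further can be derived.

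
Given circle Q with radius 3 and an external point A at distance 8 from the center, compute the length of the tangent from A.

The tangent, radius, and line from the external point to the center form a right triangle.
The right angle is where the tangent meets the radius.
By the Pythagorean theorem: tangent² + 3² = 8²
tangent² = 64 - 9 = 55
tangent = sqrt(55)

sqrt(55)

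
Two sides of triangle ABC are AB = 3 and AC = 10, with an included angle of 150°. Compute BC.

Law of cosines: BC^2 = 3^2 + 10^2 - 2(3)(10)cos(150°) = 30*sqrt(3) + 109, so BC = sqrt(30*sqrt(3) + 109).

sqrt(30*sqrt(3) + 109)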